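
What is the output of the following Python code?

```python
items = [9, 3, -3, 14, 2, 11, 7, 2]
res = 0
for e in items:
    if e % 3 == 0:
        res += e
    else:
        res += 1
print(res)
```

14

e=9: %3==0, res = 0+9 = 9
e=3: %3==0, res = 9+3 = 12
e=-3: %3==0, res = 12+(-3) = 9
e=14: not %3==0, res = 9+1 = 10
e=2: not %3==0, res = 10+1 = 11
e=11: not %3==0, res = 11+1 = 12
e=7: not %3==0, res = 12+1 = 13
e=2: not %3==0, res = 13+1 = 14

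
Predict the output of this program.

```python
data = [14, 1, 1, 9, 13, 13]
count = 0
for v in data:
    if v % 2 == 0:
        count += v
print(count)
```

14

v=14: even, count = 0+14 = 14
v=1: not even
v=1: not even
v=9: not even
v=13: not even
v=13: not even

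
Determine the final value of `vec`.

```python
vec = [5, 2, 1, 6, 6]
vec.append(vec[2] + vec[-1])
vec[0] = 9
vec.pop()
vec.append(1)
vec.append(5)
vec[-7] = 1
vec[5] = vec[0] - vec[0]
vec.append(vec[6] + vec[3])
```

[1, 2, 1, 6, 6, 0, 5, 11]

append vec[2]+vec[-1] = 1+6 = 7 → [5, 2, 1, 6, 6, 7]
vec[0] = 9 → [9, 2, 1, 6, 6, 7]
pop() removes 7 → [9, 2, 1, 6, 6]
append 1 → [9, 2, 1, 6, 6, 1]
append 5 → [9, 2, 1, 6, 6, 1, 5]
vec[-7] = 1 → [1, 2, 1, 6, 6, 1, 5]
vec[5] = vec[0]-vec[0] = 1-1 = 0 → [1, 2, 1, 6, 6, 0, 5]
append vec[6]+vec[3] = 5+6 = 11 → [1, 2, 1, 6, 6, 0, 5, 11]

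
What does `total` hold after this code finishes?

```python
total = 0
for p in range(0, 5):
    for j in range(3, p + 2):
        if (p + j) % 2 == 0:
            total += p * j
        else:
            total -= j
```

10

p=2,j=3: odd sum, total = 0-3 = -3
p=3,j=3: even sum, total = (-3)+9 = 6
p=3,j=4: odd sum, total = 6-4 = 2
p=4,j=3: odd sum, total = 2-3 = -1
p=4,j=4: even sum, total = (-1)+16 = 15
p=4,j=5: odd sum, total = 15-5 = 10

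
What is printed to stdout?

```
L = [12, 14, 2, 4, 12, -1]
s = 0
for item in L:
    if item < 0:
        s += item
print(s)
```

-1

item=12: not <0
item=14: not <0
item=2: not <0
item=4: not <0
item=12: not <0
item=-1: <0, s = 0+(-1) = -1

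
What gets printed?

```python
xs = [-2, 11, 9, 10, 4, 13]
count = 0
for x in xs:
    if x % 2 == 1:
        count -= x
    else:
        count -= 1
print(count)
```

-36

x=-2: not odd, count = 0-1 = -1
x=11: odd, count = (-1)-11 = -12
x=9: odd, count = (-12)-9 = -21
x=10: not odd, count = (-21)-1 = -22
x=4: not odd, count = (-22)-1 = -23
x=13: odd, count = (-23)-13 = -36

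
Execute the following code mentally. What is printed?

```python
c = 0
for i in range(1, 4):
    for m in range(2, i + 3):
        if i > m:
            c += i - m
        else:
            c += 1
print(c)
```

9

i=1,m=2: not 1>2, c = 0+1 = 1
i=1,m=3: not 1>3, c = 1+1 = 2
i=2,m=2: not 2>2, c = 2+1 = 3
i=2,m=3: not 2>3, c = 3+1 = 4
i=2,m=4: not 2>4, c = 4+1 = 5
i=3,m=2: 3>2, c = 5+1 = 6
i=3,m=3: not 3>3, c = 6+1 = 7
i=3,m=4: not 3>4, c = 7+1 = 8
i=3,m=5: not 3>5, c = 8+1 = 9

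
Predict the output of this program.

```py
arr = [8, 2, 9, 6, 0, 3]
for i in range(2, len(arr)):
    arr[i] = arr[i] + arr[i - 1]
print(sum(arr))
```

75

i=2: arr[2] = 9+2 = 11 → [8, 2, 11, 6, 0, 3]
i=3: arr[3] = 6+11 = 17 → [8, 2, 11, 17, 0, 3]
i=4: arr[4] = 0+17 = 17 → [8, 2, 11, 17, 17, 3]
i=5: arr[5] = 3+17 = 20 → [8, 2, 11, 17, 17, 20]
sum = 75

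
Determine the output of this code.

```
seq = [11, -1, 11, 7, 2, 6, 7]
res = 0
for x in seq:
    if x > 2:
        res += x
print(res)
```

42

x=11: >2, res = 0+11 = 11
x=-1: not >2
x=11: >2, res = 11+11 = 22
x=7: >2, res = 22+7 = 29
x=2: not >2
x=6: >2, res = 29+6 = 35
x=7: >2, res = 35+7 = 42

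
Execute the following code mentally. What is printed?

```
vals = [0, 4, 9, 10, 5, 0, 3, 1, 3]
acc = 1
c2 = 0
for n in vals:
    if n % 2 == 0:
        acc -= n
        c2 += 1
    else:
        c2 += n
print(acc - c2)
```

-38

n=0: even, acc = 1-0 = 1; c2=1
n=4: even, acc = 1-4 = -3; c2=2
n=9: not even; c2=11
n=10: even, acc = (-3)-10 = -13; c2=12
n=5: not even; c2=17
n=0: even, acc = (-13)-0 = -13; c2=18
n=3: not even; c2=21
n=1: not even; c2=22
n=3: not even; c2=25
acc-c2 = (-13)-25 = -38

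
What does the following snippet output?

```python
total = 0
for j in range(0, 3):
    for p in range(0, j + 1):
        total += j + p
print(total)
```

12

j=0,p=0: total = 0+0 = 0
j=1,p=0: total = 0+1 = 1
j=1,p=1: total = 1+2 = 3
j=2,p=0: total = 3+2 = 5
j=2,p=1: total = 5+3 = 8
j=2,p=2: total = 8+4 = 12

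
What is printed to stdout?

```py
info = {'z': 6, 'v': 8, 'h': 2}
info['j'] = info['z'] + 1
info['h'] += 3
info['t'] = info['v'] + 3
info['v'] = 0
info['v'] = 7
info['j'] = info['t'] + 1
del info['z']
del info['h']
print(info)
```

info['j'] = info['z']+1 = 7 → {'z': 6, 'v': 8, 'h': 2, 'j': 7}
info['h'] = 2+3 = 5 → {'z': 6, 'v': 8, 'h': 5, 'j': 7}
info['t'] = info['v']+3 = 11 → {'z': 6, 'v': 8, 'h': 5, 'j': 7, 't': 11}
info['v'] = 0 → {'z': 6, 'v': 0, 'h': 5, 'j': 7, 't': 11}
info['v'] = 7 → {'z': 6, 'v': 7, 'h': 5, 'j': 7, 't': 11}
info['j'] = info['t']+1 = 12 → {'z': 6, 'v': 7, 'h': 5, 'j': 12, 't': 11}
del 'z' → {'v': 7, 'h': 5, 'j': 12, 't': 11}
del 'h' → {'v': 7, 'j': 12, 't': 11}

{'v': 7, 'j': 12, 't': 11}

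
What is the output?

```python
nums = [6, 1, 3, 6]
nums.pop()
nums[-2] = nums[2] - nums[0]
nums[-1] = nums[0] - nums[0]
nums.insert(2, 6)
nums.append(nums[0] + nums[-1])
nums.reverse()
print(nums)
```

pop() removes 6 → [6, 1, 3]
nums[-2] = nums[2]-nums[0] = 3-6 = -3 → [6, -3, 3]
nums[-1] = nums[0]-nums[0] = 6-6 = 0 → [6, -3, 0]
insert 6 at 2 → [6, -3, 6, 0]
append nums[0]+nums[-1] = 6+0 = 6 → [6, -3, 6, 0, 6]
reverse → [6, 0, 6, -3, 6]

[6, 0, 6, -3, 6]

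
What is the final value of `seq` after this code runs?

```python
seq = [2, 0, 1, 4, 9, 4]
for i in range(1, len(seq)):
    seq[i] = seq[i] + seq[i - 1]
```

i=1: seq[1] = 0+2 = 2 → [2, 2, 1, 4, 9, 4]
i=2: seq[2] = 1+2 = 3 → [2, 2, 3, 4, 9, 4]
i=3: seq[3] = 4+3 = 7 → [2, 2, 3, 7, 9, 4]
i=4: seq[4] = 9+7 = 16 → [2, 2, 3, 7, 16, 4]
i=5: seq[5] = 4+16 = 20 → [2, 2, 3, 7, 16, 20]

[2, 2, 3, 7, 16, 20]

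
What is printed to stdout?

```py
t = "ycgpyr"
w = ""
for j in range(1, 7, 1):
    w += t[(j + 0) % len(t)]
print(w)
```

j=1: add t[1]='c' → 'c'
j=2: add t[2]='g' → 'cg'
j=3: add t[3]='p' → 'cgp'
j=4: add t[4]='y' → 'cgpy'
j=5: add t[5]='r' → 'cgpyr'
j=6: add t[0]='y' → 'cgpyry'

cgpyry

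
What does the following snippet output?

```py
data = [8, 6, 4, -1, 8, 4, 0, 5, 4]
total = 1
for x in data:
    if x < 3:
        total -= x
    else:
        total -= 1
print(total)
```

x=8: not <3, total = 1-1 = 0
x=6: not <3, total = 0-1 = -1
x=4: not <3, total = (-1)-1 = -2
x=-1: <3, total = (-2)-(-1) = -1
x=8: not <3, total = (-1)-1 = -2
x=4: not <3, total = (-2)-1 = -3
x=0: <3, total = (-3)-0 = -3
x=5: not <3, total = (-3)-1 = -4
x=4: not <3, total = (-4)-1 = -5

-5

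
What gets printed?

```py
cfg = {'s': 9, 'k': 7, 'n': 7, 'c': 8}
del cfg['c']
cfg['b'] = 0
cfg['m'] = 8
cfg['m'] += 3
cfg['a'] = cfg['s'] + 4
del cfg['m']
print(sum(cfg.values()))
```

del 'c' → {'s': 9, 'k': 7, 'n': 7}
cfg['b'] = 0 → {'s': 9, 'k': 7, 'n': 7, 'b': 0}
cfg['m'] = 8 → {'s': 9, 'k': 7, 'n': 7, 'b': 0, 'm': 8}
cfg['m'] = 8+3 = 11 → {'s': 9, 'k': 7, 'n': 7, 'b': 0, 'm': 11}
cfg['a'] = cfg['s']+4 = 13 → {'s': 9, 'k': 7, 'n': 7, 'b': 0, 'm': 11, 'a': 13}
del 'm' → {'s': 9, 'k': 7, 'n': 7, 'b': 0, 'a': 13}
sum of values = 36

36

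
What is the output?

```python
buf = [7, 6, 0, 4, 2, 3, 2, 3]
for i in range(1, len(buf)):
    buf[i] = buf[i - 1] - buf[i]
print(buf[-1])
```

i=1: buf[1] = 7-6 = 1 → [7, 1, 0, 4, 2, 3, 2, 3]
i=2: buf[2] = 1-0 = 1 → [7, 1, 1, 4, 2, 3, 2, 3]
i=3: buf[3] = 1-4 = -3 → [7, 1, 1, -3, 2, 3, 2, 3]
i=4: buf[4] = (-3)-2 = -5 → [7, 1, 1, -3, -5, 3, 2, 3]
i=5: buf[5] = (-5)-3 = -8 → [7, 1, 1, -3, -5, -8, 2, 3]
i=6: buf[6] = (-8)-2 = -10 → [7, 1, 1, -3, -5, -8, -10, 3]
i=7: buf[7] = (-10)-3 = -13 → [7, 1, 1, -3, -5, -8, -10, -13]

-13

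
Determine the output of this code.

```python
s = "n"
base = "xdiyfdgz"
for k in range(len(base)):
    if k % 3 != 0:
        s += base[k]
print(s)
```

ndifdz

k=0: skip
k=1: add 'd' → 'nd'
k=2: add 'i' → 'ndi'
k=3: skip
k=4: add 'f' → 'ndif'
k=5: add 'd' → 'ndifd'
k=6: skip
k=7: add 'z' → 'ndifdz'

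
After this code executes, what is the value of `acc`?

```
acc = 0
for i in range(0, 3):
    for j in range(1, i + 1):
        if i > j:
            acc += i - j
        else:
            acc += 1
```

i=1,j=1: not 1>1, acc = 0+1 = 1
i=2,j=1: 2>1, acc = 1+1 = 2
i=2,j=2: not 2>2, acc = 2+1 = 3

3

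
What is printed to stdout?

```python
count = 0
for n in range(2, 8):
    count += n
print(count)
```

27

n=2: count = 0+2 = 2
n=3: count = 2+3 = 5
n=4: count = 5+4 = 9
n=5: count = 9+5 = 14
n=6: count = 14+6 = 20
n=7: count = 20+7 = 27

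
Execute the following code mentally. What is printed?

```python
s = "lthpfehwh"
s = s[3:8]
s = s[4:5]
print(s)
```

slice [3:8] → 'pfehw'
slice [4:5] → 'w'

w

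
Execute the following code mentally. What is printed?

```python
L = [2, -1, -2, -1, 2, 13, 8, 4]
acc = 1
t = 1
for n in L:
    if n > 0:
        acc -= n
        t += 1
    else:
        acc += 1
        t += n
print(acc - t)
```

-27

n=2: >0, acc = 1-2 = -1; t=2
n=-1: not >0, acc = (-1)+1 = 0; t=1
n=-2: not >0, acc = 0+1 = 1; t=-1
n=-1: not >0, acc = 1+1 = 2; t=-2
n=2: >0, acc = 2-2 = 0; t=-1
n=13: >0, acc = 0-13 = -13; t=0
n=8: >0, acc = (-13)-8 = -21; t=1
n=4: >0, acc = (-21)-4 = -25; t=2
acc-t = (-25)-2 = -27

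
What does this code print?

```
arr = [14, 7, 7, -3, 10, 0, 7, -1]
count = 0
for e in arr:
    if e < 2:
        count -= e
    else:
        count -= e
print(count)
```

e=14: not <2, count = 0-14 = -14
e=7: not <2, count = (-14)-7 = -21
e=7: not <2, count = (-21)-7 = -28
e=-3: <2, count = (-28)-(-3) = -25
e=10: not <2, count = (-25)-10 = -35
e=0: <2, count = (-35)-0 = -35
e=7: not <2, count = (-35)-7 = -42
e=-1: <2, count = (-42)-(-1) = -41

-41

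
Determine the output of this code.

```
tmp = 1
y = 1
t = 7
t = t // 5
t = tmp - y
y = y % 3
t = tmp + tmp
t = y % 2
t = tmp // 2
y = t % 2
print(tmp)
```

1

t = 7//5 = 1
t = 1-1 = 0
y = 1%3 = 1
t = 1+1 = 2
t = 1%2 = 1
t = 1//2 = 0
y = 0%2 = 0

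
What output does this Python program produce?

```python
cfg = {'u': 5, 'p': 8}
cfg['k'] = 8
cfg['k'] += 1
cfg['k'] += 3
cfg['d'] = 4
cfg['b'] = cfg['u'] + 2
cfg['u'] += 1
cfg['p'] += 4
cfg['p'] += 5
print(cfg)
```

cfg['k'] = 8 → {'u': 5, 'p': 8, 'k': 8}
cfg['k'] = 8+1 = 9 → {'u': 5, 'p': 8, 'k': 9}
cfg['k'] = 9+3 = 12 → {'u': 5, 'p': 8, 'k': 12}
cfg['d'] = 4 → {'u': 5, 'p': 8, 'k': 12, 'd': 4}
cfg['b'] = cfg['u']+2 = 7 → {'u': 5, 'p': 8, 'k': 12, 'd': 4, 'b': 7}
cfg['u'] = 5+1 = 6 → {'u': 6, 'p': 8, 'k': 12, 'd': 4, 'b': 7}
cfg['p'] = 8+4 = 12 → {'u': 6, 'p': 12, 'k': 12, 'd': 4, 'b': 7}
cfg['p'] = 12+5 = 17 → {'u': 6, 'p': 17, 'k': 12, 'd': 4, 'b': 7}

{'u': 6, 'p': 17, 'k': 12, 'd': 4, 'b': 7}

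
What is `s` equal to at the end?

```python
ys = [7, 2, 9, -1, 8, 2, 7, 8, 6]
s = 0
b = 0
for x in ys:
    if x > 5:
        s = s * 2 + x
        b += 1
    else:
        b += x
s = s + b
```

491

x=7: >5, s = 0*2+7 = 7; b=1
x=2: not >5; b=3
x=9: >5, s = 7*2+9 = 23; b=4
x=-1: not >5; b=3
x=8: >5, s = 23*2+8 = 54; b=4
x=2: not >5; b=6
x=7: >5, s = 54*2+7 = 115; b=7
x=8: >5, s = 115*2+8 = 238; b=8
x=6: >5, s = 238*2+6 = 482; b=9
s+b = 482+9 = 491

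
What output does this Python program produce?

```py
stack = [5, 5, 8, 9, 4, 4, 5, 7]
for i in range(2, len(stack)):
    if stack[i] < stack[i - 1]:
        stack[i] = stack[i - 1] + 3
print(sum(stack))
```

93

i=2: 8>=5, unchanged → [5, 5, 8, 9, 4, 4, 5, 7]
i=3: 9>=8, unchanged → [5, 5, 8, 9, 4, 4, 5, 7]
i=4: 4<9, stack[4] = 9+3 = 12 → [5, 5, 8, 9, 12, 4, 5, 7]
i=5: 4<12, stack[5] = 12+3 = 15 → [5, 5, 8, 9, 12, 15, 5, 7]
i=6: 5<15, stack[6] = 15+3 = 18 → [5, 5, 8, 9, 12, 15, 18, 7]
i=7: 7<18, stack[7] = 18+3 = 21 → [5, 5, 8, 9, 12, 15, 18, 21]
sum = 93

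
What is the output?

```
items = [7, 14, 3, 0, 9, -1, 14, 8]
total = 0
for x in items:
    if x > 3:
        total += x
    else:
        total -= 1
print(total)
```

x=7: >3, total = 0+7 = 7
x=14: >3, total = 7+14 = 21
x=3: not >3, total = 21-1 = 20
x=0: not >3, total = 20-1 = 19
x=9: >3, total = 19+9 = 28
x=-1: not >3, total = 28-1 = 27
x=14: >3, total = 27+14 = 41
x=8: >3, total = 41+8 = 49

49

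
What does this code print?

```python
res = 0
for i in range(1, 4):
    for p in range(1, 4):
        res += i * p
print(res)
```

i=1,p=1: res = 0+1 = 1
i=1,p=2: res = 1+2 = 3
i=1,p=3: res = 3+3 = 6
i=2,p=1: res = 6+2 = 8
i=2,p=2: res = 8+4 = 12
i=2,p=3: res = 12+6 = 18
i=3,p=1: res = 18+3 = 21
i=3,p=2: res = 21+6 = 27
i=3,p=3: res = 27+9 = 36

36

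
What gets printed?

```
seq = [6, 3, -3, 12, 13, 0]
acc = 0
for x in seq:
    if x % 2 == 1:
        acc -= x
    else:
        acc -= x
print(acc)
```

-31

x=6: not odd, acc = 0-6 = -6
x=3: odd, acc = (-6)-3 = -9
x=-3: odd, acc = (-9)-(-3) = -6
x=12: not odd, acc = (-6)-12 = -18
x=13: odd, acc = (-18)-13 = -31
x=0: not odd, acc = (-31)-0 = -31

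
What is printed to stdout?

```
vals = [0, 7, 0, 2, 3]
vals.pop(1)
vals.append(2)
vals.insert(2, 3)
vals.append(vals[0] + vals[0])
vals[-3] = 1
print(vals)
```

pop(1) removes 7 → [0, 0, 2, 3]
append 2 → [0, 0, 2, 3, 2]
insert 3 at 2 → [0, 0, 3, 2, 3, 2]
append vals[0]+vals[0] = 0+0 = 0 → [0, 0, 3, 2, 3, 2, 0]
vals[-3] = 1 → [0, 0, 3, 2, 1, 2, 0]

[0, 0, 3, 2, 1, 2, 0]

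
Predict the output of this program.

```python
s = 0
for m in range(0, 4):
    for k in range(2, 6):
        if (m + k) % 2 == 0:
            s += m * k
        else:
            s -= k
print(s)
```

16

m=0,k=2: even sum, s = 0+0 = 0
m=0,k=3: odd sum, s = 0-3 = -3
m=0,k=4: even sum, s = (-3)+0 = -3
m=0,k=5: odd sum, s = (-3)-5 = -8
m=1,k=2: odd sum, s = (-8)-2 = -10
m=1,k=3: even sum, s = (-10)+3 = -7
m=1,k=4: odd sum, s = (-7)-4 = -11
m=1,k=5: even sum, s = (-11)+5 = -6
m=2,k=2: even sum, s = (-6)+4 = -2
m=2,k=3: odd sum, s = (-2)-3 = -5
m=2,k=4: even sum, s = (-5)+8 = 3
m=2,k=5: odd sum, s = 3-5 = -2
m=3,k=2: odd sum, s = (-2)-2 = -4
m=3,k=3: even sum, s = (-4)+9 = 5
m=3,k=4: odd sum, s = 5-4 = 1
m=3,k=5: even sum, s = 1+15 = 16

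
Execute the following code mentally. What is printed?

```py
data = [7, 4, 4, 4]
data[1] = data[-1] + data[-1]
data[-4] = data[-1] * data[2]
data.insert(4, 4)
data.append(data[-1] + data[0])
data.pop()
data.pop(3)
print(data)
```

[16, 8, 4, 4]

data[1] = data[-1]+data[-1] = 4+4 = 8 → [7, 8, 4, 4]
data[-4] = data[-1]*data[2] = 4*4 = 16 → [16, 8, 4, 4]
insert 4 at 4 → [16, 8, 4, 4, 4]
append data[-1]+data[0] = 4+16 = 20 → [16, 8, 4, 4, 4, 20]
pop() removes 20 → [16, 8, 4, 4, 4]
pop(3) removes 4 → [16, 8, 4, 4]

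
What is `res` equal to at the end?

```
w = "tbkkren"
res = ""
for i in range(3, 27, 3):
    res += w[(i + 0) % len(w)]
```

i=3: add w[3]='k' → 'k'
i=6: add w[6]='n' → 'kn'
i=9: add w[2]='k' → 'knk'
i=12: add w[5]='e' → 'knke'
i=15: add w[1]='b' → 'knkeb'
i=18: add w[4]='r' → 'knkebr'
i=21: add w[0]='t' → 'knkebrt'
i=24: add w[3]='k' → 'knkebrtk'

'knkebrtk'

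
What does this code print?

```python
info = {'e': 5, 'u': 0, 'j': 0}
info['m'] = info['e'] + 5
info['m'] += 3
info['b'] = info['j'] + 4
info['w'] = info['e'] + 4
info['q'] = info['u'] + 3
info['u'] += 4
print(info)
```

{'e': 5, 'u': 4, 'j': 0, 'm': 13, 'b': 4, 'w': 9, 'q': 3}

info['m'] = info['e']+5 = 10 → {'e': 5, 'u': 0, 'j': 0, 'm': 10}
info['m'] = 10+3 = 13 → {'e': 5, 'u': 0, 'j': 0, 'm': 13}
info['b'] = info['j']+4 = 4 → {'e': 5, 'u': 0, 'j': 0, 'm': 13, 'b': 4}
info['w'] = info['e']+4 = 9 → {'e': 5, 'u': 0, 'j': 0, 'm': 13, 'b': 4, 'w': 9}
info['q'] = info['u']+3 = 3 → {'e': 5, 'u': 0, 'j': 0, 'm': 13, 'b': 4, 'w': 9, 'q': 3}
info['u'] = 0+4 = 4 → {'e': 5, 'u': 4, 'j': 0, 'm': 13, 'b': 4, 'w': 9, 'q': 3}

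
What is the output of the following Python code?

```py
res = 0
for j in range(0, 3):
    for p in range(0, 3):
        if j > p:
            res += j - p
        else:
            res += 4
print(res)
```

28

j=0,p=0: not 0>0, res = 0+4 = 4
j=0,p=1: not 0>1, res = 4+4 = 8
j=0,p=2: not 0>2, res = 8+4 = 12
j=1,p=0: 1>0, res = 12+1 = 13
j=1,p=1: not 1>1, res = 13+4 = 17
j=1,p=2: not 1>2, res = 17+4 = 21
j=2,p=0: 2>0, res = 21+2 = 23
j=2,p=1: 2>1, res = 23+1 = 24
j=2,p=2: not 2>2, res = 24+4 = 28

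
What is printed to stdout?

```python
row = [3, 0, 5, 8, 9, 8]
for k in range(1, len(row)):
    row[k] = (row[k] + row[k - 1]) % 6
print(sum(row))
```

16

k=1: row[1] = (0+3)%6 = 3 → [3, 3, 5, 8, 9, 8]
k=2: row[2] = (5+3)%6 = 2 → [3, 3, 2, 8, 9, 8]
k=3: row[3] = (8+2)%6 = 4 → [3, 3, 2, 4, 9, 8]
k=4: row[4] = (9+4)%6 = 1 → [3, 3, 2, 4, 1, 8]
k=5: row[5] = (8+1)%6 = 3 → [3, 3, 2, 4, 1, 3]
sum = 16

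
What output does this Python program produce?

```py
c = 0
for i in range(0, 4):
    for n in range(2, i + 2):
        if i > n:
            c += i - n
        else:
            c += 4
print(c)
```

i=1,n=2: not 1>2, c = 0+4 = 4
i=2,n=2: not 2>2, c = 4+4 = 8
i=2,n=3: not 2>3, c = 8+4 = 12
i=3,n=2: 3>2, c = 12+1 = 13
i=3,n=3: not 3>3, c = 13+4 = 17
i=3,n=4: not 3>4, c = 17+4 = 21

21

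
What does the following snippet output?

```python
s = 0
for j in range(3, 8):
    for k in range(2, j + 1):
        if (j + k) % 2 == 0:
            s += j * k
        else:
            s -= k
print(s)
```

219

j=3,k=2: odd sum, s = 0-2 = -2
j=3,k=3: even sum, s = (-2)+9 = 7
j=4,k=2: even sum, s = 7+8 = 15
j=4,k=3: odd sum, s = 15-3 = 12
j=4,k=4: even sum, s = 12+16 = 28
j=5,k=2: odd sum, s = 28-2 = 26
j=5,k=3: even sum, s = 26+15 = 41
j=5,k=4: odd sum, s = 41-4 = 37
j=5,k=5: even sum, s = 37+25 = 62
j=6,k=2: even sum, s = 62+12 = 74
j=6,k=3: odd sum, s = 74-3 = 71
j=6,k=4: even sum, s = 71+24 = 95
j=6,k=5: odd sum, s = 95-5 = 90
j=6,k=6: even sum, s = 90+36 = 126
j=7,k=2: odd sum, s = 126-2 = 124
j=7,k=3: even sum, s = 124+21 = 145
j=7,k=4: odd sum, s = 145-4 = 141
j=7,k=5: even sum, s = 141+35 = 176
j=7,k=6: odd sum, s = 176-6 = 170
j=7,k=7: even sum, s = 170+49 = 219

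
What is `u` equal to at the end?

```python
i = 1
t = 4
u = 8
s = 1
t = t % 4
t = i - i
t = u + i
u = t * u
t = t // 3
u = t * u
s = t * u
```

216

t = 4%4 = 0
t = 1-1 = 0
t = 8+1 = 9
u = 9*8 = 72
t = 9//3 = 3
u = 3*72 = 216
s = 3*216 = 648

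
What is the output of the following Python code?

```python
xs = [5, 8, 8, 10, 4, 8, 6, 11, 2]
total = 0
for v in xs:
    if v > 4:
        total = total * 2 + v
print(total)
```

839

v=5: >4, total = 0*2+5 = 5
v=8: >4, total = 5*2+8 = 18
v=8: >4, total = 18*2+8 = 44
v=10: >4, total = 44*2+10 = 98
v=4: not >4
v=8: >4, total = 98*2+8 = 204
v=6: >4, total = 204*2+6 = 414
v=11: >4, total = 414*2+11 = 839
v=2: not >4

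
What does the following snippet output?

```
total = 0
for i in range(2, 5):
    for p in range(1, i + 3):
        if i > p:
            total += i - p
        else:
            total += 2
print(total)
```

i=2,p=1: 2>1, total = 0+1 = 1
i=2,p=2: not 2>2, total = 1+2 = 3
i=2,p=3: not 2>3, total = 3+2 = 5
i=2,p=4: not 2>4, total = 5+2 = 7
i=3,p=1: 3>1, total = 7+2 = 9
i=3,p=2: 3>2, total = 9+1 = 10
i=3,p=3: not 3>3, total = 10+2 = 12
i=3,p=4: not 3>4, total = 12+2 = 14
i=3,p=5: not 3>5, total = 14+2 = 16
i=4,p=1: 4>1, total = 16+3 = 19
i=4,p=2: 4>2, total = 19+2 = 21
i=4,p=3: 4>3, total = 21+1 = 22
i=4,p=4: not 4>4, total = 22+2 = 24
i=4,p=5: not 4>5, total = 24+2 = 26
i=4,p=6: not 4>6, total = 26+2 = 28

28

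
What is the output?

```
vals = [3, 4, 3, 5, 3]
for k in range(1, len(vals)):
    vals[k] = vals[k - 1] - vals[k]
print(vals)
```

[3, -1, -4, -9, -12]

k=1: vals[1] = 3-4 = -1 → [3, -1, 3, 5, 3]
k=2: vals[2] = (-1)-3 = -4 → [3, -1, -4, 5, 3]
k=3: vals[3] = (-4)-5 = -9 → [3, -1, -4, -9, 3]
k=4: vals[4] = (-9)-3 = -12 → [3, -1, -4, -9, -12]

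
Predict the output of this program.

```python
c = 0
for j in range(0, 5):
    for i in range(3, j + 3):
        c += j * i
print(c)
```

125

j=1,i=3: c = 0+3 = 3
j=2,i=3: c = 3+6 = 9
j=2,i=4: c = 9+8 = 17
j=3,i=3: c = 17+9 = 26
j=3,i=4: c = 26+12 = 38
j=3,i=5: c = 38+15 = 53
j=4,i=3: c = 53+12 = 65
j=4,i=4: c = 65+16 = 81
j=4,i=5: c = 81+20 = 101
j=4,i=6: c = 101+24 = 125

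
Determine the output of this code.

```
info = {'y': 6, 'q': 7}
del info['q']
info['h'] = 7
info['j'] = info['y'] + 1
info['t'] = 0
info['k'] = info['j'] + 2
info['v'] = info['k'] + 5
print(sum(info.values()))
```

43

del 'q' → {'y': 6}
info['h'] = 7 → {'y': 6, 'h': 7}
info['j'] = info['y']+1 = 7 → {'y': 6, 'h': 7, 'j': 7}
info['t'] = 0 → {'y': 6, 'h': 7, 'j': 7, 't': 0}
info['k'] = info['j']+2 = 9 → {'y': 6, 'h': 7, 'j': 7, 't': 0, 'k': 9}
info['v'] = info['k']+5 = 14 → {'y': 6, 'h': 7, 'j': 7, 't': 0, 'k': 9, 'v': 14}
sum of values = 43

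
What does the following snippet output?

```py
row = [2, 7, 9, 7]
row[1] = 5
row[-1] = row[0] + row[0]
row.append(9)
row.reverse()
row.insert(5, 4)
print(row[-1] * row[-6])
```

36

row[1] = 5 → [2, 5, 9, 7]
row[-1] = row[0]+row[0] = 2+2 = 4 → [2, 5, 9, 4]
append 9 → [2, 5, 9, 4, 9]
reverse → [9, 4, 9, 5, 2]
insert 4 at 5 → [9, 4, 9, 5, 2, 4]
row[-1]*row[-6] = 4*9 = 36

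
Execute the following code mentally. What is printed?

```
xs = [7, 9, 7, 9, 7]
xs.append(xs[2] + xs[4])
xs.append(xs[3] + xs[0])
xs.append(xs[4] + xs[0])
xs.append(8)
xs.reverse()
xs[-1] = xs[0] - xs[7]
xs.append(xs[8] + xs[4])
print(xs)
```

[8, 14, 16, 14, 7, 9, 7, 9, -1, 6]

append xs[2]+xs[4] = 7+7 = 14 → [7, 9, 7, 9, 7, 14]
append xs[3]+xs[0] = 9+7 = 16 → [7, 9, 7, 9, 7, 14, 16]
append xs[4]+xs[0] = 7+7 = 14 → [7, 9, 7, 9, 7, 14, 16, 14]
append 8 → [7, 9, 7, 9, 7, 14, 16, 14, 8]
reverse → [8, 14, 16, 14, 7, 9, 7, 9, 7]
xs[-1] = xs[0]-xs[7] = 8-9 = -1 → [8, 14, 16, 14, 7, 9, 7, 9, -1]
append xs[8]+xs[4] = (-1)+7 = 6 → [8, 14, 16, 14, 7, 9, 7, 9, -1, 6]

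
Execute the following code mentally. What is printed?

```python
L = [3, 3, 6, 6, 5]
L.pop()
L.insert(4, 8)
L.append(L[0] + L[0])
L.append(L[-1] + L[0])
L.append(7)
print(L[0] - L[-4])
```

pop() removes 5 → [3, 3, 6, 6]
insert 8 at 4 → [3, 3, 6, 6, 8]
append L[0]+L[0] = 3+3 = 6 → [3, 3, 6, 6, 8, 6]
append L[-1]+L[0] = 6+3 = 9 → [3, 3, 6, 6, 8, 6, 9]
append 7 → [3, 3, 6, 6, 8, 6, 9, 7]
L[0]-L[-4] = 3-8 = -5

-5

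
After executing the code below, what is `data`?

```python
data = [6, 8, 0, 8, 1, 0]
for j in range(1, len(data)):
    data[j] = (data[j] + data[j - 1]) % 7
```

j=1: data[1] = (8+6)%7 = 0 → [6, 0, 0, 8, 1, 0]
j=2: data[2] = (0+0)%7 = 0 → [6, 0, 0, 8, 1, 0]
j=3: data[3] = (8+0)%7 = 1 → [6, 0, 0, 1, 1, 0]
j=4: data[4] = (1+1)%7 = 2 → [6, 0, 0, 1, 2, 0]
j=5: data[5] = (0+2)%7 = 2 → [6, 0, 0, 1, 2, 2]

[6, 0, 0, 1, 2, 2]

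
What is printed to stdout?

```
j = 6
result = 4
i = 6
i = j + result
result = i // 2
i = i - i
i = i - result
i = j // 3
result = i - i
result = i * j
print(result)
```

12

i = 6+4 = 10
result = 10//2 = 5
i = 10-10 = 0
i = 0-5 = -5
i = 6//3 = 2
result = 2-2 = 0
result = 2*6 = 12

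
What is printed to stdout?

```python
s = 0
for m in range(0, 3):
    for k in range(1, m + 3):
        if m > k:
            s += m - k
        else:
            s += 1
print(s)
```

9

m=0,k=1: not 0>1, s = 0+1 = 1
m=0,k=2: not 0>2, s = 1+1 = 2
m=1,k=1: not 1>1, s = 2+1 = 3
m=1,k=2: not 1>2, s = 3+1 = 4
m=1,k=3: not 1>3, s = 4+1 = 5
m=2,k=1: 2>1, s = 5+1 = 6
m=2,k=2: not 2>2, s = 6+1 = 7
m=2,k=3: not 2>3, s = 7+1 = 8
m=2,k=4: not 2>4, s = 8+1 = 9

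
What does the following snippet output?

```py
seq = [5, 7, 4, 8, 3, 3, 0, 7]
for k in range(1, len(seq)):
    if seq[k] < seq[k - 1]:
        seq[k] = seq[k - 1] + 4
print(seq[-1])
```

k=1: 7>=5, unchanged → [5, 7, 4, 8, 3, 3, 0, 7]
k=2: 4<7, seq[2] = 7+4 = 11 → [5, 7, 11, 8, 3, 3, 0, 7]
k=3: 8<11, seq[3] = 11+4 = 15 → [5, 7, 11, 15, 3, 3, 0, 7]
k=4: 3<15, seq[4] = 15+4 = 19 → [5, 7, 11, 15, 19, 3, 0, 7]
k=5: 3<19, seq[5] = 19+4 = 23 → [5, 7, 11, 15, 19, 23, 0, 7]
k=6: 0<23, seq[6] = 23+4 = 27 → [5, 7, 11, 15, 19, 23, 27, 7]
k=7: 7<27, seq[7] = 27+4 = 31 → [5, 7, 11, 15, 19, 23, 27, 31]

31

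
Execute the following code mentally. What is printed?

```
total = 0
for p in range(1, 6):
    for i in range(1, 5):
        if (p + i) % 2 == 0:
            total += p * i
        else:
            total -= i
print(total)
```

p=1,i=1: even sum, total = 0+1 = 1
p=1,i=2: odd sum, total = 1-2 = -1
p=1,i=3: even sum, total = (-1)+3 = 2
p=1,i=4: odd sum, total = 2-4 = -2
p=2,i=1: odd sum, total = (-2)-1 = -3
p=2,i=2: even sum, total = (-3)+4 = 1
p=2,i=3: odd sum, total = 1-3 = -2
p=2,i=4: even sum, total = (-2)+8 = 6
p=3,i=1: even sum, total = 6+3 = 9
p=3,i=2: odd sum, total = 9-2 = 7
p=3,i=3: even sum, total = 7+9 = 16
p=3,i=4: odd sum, total = 16-4 = 12
p=4,i=1: odd sum, total = 12-1 = 11
p=4,i=2: even sum, total = 11+8 = 19
p=4,i=3: odd sum, total = 19-3 = 16
p=4,i=4: even sum, total = 16+16 = 32
p=5,i=1: even sum, total = 32+5 = 37
p=5,i=2: odd sum, total = 37-2 = 35
p=5,i=3: even sum, total = 35+15 = 50
p=5,i=4: odd sum, total = 50-4 = 46

46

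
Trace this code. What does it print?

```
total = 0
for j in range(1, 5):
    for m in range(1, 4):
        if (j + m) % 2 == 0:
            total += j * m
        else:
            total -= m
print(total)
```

16

j=1,m=1: even sum, total = 0+1 = 1
j=1,m=2: odd sum, total = 1-2 = -1
j=1,m=3: even sum, total = (-1)+3 = 2
j=2,m=1: odd sum, total = 2-1 = 1
j=2,m=2: even sum, total = 1+4 = 5
j=2,m=3: odd sum, total = 5-3 = 2
j=3,m=1: even sum, total = 2+3 = 5
j=3,m=2: odd sum, total = 5-2 = 3
j=3,m=3: even sum, total = 3+9 = 12
j=4,m=1: odd sum, total = 12-1 = 11
j=4,m=2: even sum, total = 11+8 = 19
j=4,m=3: odd sum, total = 19-3 = 16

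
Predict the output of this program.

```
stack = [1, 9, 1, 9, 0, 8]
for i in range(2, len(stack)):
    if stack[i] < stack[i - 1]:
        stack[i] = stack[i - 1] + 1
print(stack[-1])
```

13

i=2: 1<9, stack[2] = 9+1 = 10 → [1, 9, 10, 9, 0, 8]
i=3: 9<10, stack[3] = 10+1 = 11 → [1, 9, 10, 11, 0, 8]
i=4: 0<11, stack[4] = 11+1 = 12 → [1, 9, 10, 11, 12, 8]
i=5: 8<12, stack[5] = 12+1 = 13 → [1, 9, 10, 11, 12, 13]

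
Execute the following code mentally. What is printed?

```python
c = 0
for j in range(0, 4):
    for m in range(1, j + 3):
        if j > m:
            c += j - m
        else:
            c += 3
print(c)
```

37

j=0,m=1: not 0>1, c = 0+3 = 3
j=0,m=2: not 0>2, c = 3+3 = 6
j=1,m=1: not 1>1, c = 6+3 = 9
j=1,m=2: not 1>2, c = 9+3 = 12
j=1,m=3: not 1>3, c = 12+3 = 15
j=2,m=1: 2>1, c = 15+1 = 16
j=2,m=2: not 2>2, c = 16+3 = 19
j=2,m=3: not 2>3, c = 19+3 = 22
j=2,m=4: not 2>4, c = 22+3 = 25
j=3,m=1: 3>1, c = 25+2 = 27
j=3,m=2: 3>2, c = 27+1 = 28
j=3,m=3: not 3>3, c = 28+3 = 31
j=3,m=4: not 3>4, c = 31+3 = 34
j=3,m=5: not 3>5, c = 34+3 = 37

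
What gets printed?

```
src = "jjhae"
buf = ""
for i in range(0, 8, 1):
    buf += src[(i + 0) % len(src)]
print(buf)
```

i=0: add src[0]='j' → 'j'
i=1: add src[1]='j' → 'jj'
i=2: add src[2]='h' → 'jjh'
i=3: add src[3]='a' → 'jjha'
i=4: add src[4]='e' → 'jjhae'
i=5: add src[0]='j' → 'jjhaej'
i=6: add src[1]='j' → 'jjhaejj'
i=7: add src[2]='h' → 'jjhaejjh'

jjhaejjh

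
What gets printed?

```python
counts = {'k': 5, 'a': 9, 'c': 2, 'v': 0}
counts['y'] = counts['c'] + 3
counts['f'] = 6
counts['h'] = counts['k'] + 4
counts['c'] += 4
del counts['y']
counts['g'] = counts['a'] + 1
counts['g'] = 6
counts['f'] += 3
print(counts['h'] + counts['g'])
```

counts['y'] = counts['c']+3 = 5 → {'k': 5, 'a': 9, 'c': 2, 'v': 0, 'y': 5}
counts['f'] = 6 → {'k': 5, 'a': 9, 'c': 2, 'v': 0, 'y': 5, 'f': 6}
counts['h'] = counts['k']+4 = 9 → {'k': 5, 'a': 9, 'c': 2, 'v': 0, 'y': 5, 'f': 6, 'h': 9}
counts['c'] = 2+4 = 6 → {'k': 5, 'a': 9, 'c': 6, 'v': 0, 'y': 5, 'f': 6, 'h': 9}
del 'y' → {'k': 5, 'a': 9, 'c': 6, 'v': 0, 'f': 6, 'h': 9}
counts['g'] = counts['a']+1 = 10 → {'k': 5, 'a': 9, 'c': 6, 'v': 0, 'f': 6, 'h': 9, 'g': 10}
counts['g'] = 6 → {'k': 5, 'a': 9, 'c': 6, 'v': 0, 'f': 6, 'h': 9, 'g': 6}
counts['f'] = 6+3 = 9 → {'k': 5, 'a': 9, 'c': 6, 'v': 0, 'f': 9, 'h': 9, 'g': 6}
counts['h']+counts['g'] = 9+6 = 15

15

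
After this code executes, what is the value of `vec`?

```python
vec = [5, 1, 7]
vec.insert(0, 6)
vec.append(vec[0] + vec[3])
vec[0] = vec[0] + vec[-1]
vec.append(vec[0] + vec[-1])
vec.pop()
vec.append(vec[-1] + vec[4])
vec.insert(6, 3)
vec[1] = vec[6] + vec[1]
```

insert 6 at 0 → [6, 5, 1, 7]
append vec[0]+vec[3] = 6+7 = 13 → [6, 5, 1, 7, 13]
vec[0] = vec[0]+vec[-1] = 6+13 = 19 → [19, 5, 1, 7, 13]
append vec[0]+vec[-1] = 19+13 = 32 → [19, 5, 1, 7, 13, 32]
pop() removes 32 → [19, 5, 1, 7, 13]
append vec[-1]+vec[4] = 13+13 = 26 → [19, 5, 1, 7, 13, 26]
insert 3 at 6 → [19, 5, 1, 7, 13, 26, 3]
vec[1] = vec[6]+vec[1] = 3+5 = 8 → [19, 8, 1, 7, 13, 26, 3]

[19, 8, 1, 7, 13, 26, 3]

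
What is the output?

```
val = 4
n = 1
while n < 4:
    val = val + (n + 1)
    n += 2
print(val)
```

10

n=1: val = 4+2 = 6
n=3: val = 6+4 = 10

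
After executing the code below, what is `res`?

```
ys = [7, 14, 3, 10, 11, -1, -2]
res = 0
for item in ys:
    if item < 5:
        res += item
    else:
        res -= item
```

item=7: not <5, res = 0-7 = -7
item=14: not <5, res = (-7)-14 = -21
item=3: <5, res = (-21)+3 = -18
item=10: not <5, res = (-18)-10 = -28
item=11: not <5, res = (-28)-11 = -39
item=-1: <5, res = (-39)+(-1) = -40
item=-2: <5, res = (-40)+(-2) = -42

-42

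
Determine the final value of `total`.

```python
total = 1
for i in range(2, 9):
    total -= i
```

i=2: total = 1-2 = -1
i=3: total = (-1)-3 = -4
i=4: total = (-4)-4 = -8
i=5: total = (-8)-5 = -13
i=6: total = (-13)-6 = -19
i=7: total = (-19)-7 = -26
i=8: total = (-26)-8 = -34

-34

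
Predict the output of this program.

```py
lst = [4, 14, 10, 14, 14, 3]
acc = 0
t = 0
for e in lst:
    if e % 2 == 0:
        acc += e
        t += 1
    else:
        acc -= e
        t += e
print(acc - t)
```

e=4: even, acc = 0+4 = 4; t=1
e=14: even, acc = 4+14 = 18; t=2
e=10: even, acc = 18+10 = 28; t=3
e=14: even, acc = 28+14 = 42; t=4
e=14: even, acc = 42+14 = 56; t=5
e=3: not even, acc = 56-3 = 53; t=8
acc-t = 53-8 = 45

45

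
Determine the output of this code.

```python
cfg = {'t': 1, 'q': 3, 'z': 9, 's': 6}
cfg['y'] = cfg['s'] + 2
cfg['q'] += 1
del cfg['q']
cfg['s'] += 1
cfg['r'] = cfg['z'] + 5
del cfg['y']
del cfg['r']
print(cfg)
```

{'t': 1, 'z': 9, 's': 7}

cfg['y'] = cfg['s']+2 = 8 → {'t': 1, 'q': 3, 'z': 9, 's': 6, 'y': 8}
cfg['q'] = 3+1 = 4 → {'t': 1, 'q': 4, 'z': 9, 's': 6, 'y': 8}
del 'q' → {'t': 1, 'z': 9, 's': 6, 'y': 8}
cfg['s'] = 6+1 = 7 → {'t': 1, 'z': 9, 's': 7, 'y': 8}
cfg['r'] = cfg['z']+5 = 14 → {'t': 1, 'z': 9, 's': 7, 'y': 8, 'r': 14}
del 'y' → {'t': 1, 'z': 9, 's': 7, 'r': 14}
del 'r' → {'t': 1, 'z': 9, 's': 7}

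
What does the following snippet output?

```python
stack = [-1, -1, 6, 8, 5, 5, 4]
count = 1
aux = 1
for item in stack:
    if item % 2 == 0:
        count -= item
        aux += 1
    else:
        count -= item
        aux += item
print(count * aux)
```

item=-1: not even, count = 1-(-1) = 2; aux=0
item=-1: not even, count = 2-(-1) = 3; aux=-1
item=6: even, count = 3-6 = -3; aux=0
item=8: even, count = (-3)-8 = -11; aux=1
item=5: not even, count = (-11)-5 = -16; aux=6
item=5: not even, count = (-16)-5 = -21; aux=11
item=4: even, count = (-21)-4 = -25; aux=12
count*aux = (-25)*12 = -300

-300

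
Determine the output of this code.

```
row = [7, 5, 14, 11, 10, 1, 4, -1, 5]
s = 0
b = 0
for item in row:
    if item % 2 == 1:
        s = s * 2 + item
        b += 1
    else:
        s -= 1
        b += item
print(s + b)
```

item=7: odd, s = 0*2+7 = 7; b=1
item=5: odd, s = 7*2+5 = 19; b=2
item=14: not odd, s = 19-1 = 18; b=16
item=11: odd, s = 18*2+11 = 47; b=17
item=10: not odd, s = 47-1 = 46; b=27
item=1: odd, s = 46*2+1 = 93; b=28
item=4: not odd, s = 93-1 = 92; b=32
item=-1: odd, s = 92*2+(-1) = 183; b=33
item=5: odd, s = 183*2+5 = 371; b=34
s+b = 371+34 = 405

405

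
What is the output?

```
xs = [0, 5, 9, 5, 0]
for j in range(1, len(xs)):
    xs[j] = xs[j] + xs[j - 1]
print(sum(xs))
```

j=1: xs[1] = 5+0 = 5 → [0, 5, 9, 5, 0]
j=2: xs[2] = 9+5 = 14 → [0, 5, 14, 5, 0]
j=3: xs[3] = 5+14 = 19 → [0, 5, 14, 19, 0]
j=4: xs[4] = 0+19 = 19 → [0, 5, 14, 19, 19]
sum = 57

57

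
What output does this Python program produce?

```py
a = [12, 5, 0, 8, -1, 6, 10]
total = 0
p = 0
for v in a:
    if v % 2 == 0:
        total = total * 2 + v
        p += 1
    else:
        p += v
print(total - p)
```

237

v=12: even, total = 0*2+12 = 12; p=1
v=5: not even; p=6
v=0: even, total = 12*2+0 = 24; p=7
v=8: even, total = 24*2+8 = 56; p=8
v=-1: not even; p=7
v=6: even, total = 56*2+6 = 118; p=8
v=10: even, total = 118*2+10 = 246; p=9
total-p = 246-9 = 237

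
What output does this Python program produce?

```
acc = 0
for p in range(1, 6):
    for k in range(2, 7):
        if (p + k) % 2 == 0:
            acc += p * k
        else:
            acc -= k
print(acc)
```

p=1,k=2: odd sum, acc = 0-2 = -2
p=1,k=3: even sum, acc = (-2)+3 = 1
p=1,k=4: odd sum, acc = 1-4 = -3
p=1,k=5: even sum, acc = (-3)+5 = 2
p=1,k=6: odd sum, acc = 2-6 = -4
p=2,k=2: even sum, acc = (-4)+4 = 0
p=2,k=3: odd sum, acc = 0-3 = -3
p=2,k=4: even sum, acc = (-3)+8 = 5
p=2,k=5: odd sum, acc = 5-5 = 0
p=2,k=6: even sum, acc = 0+12 = 12
p=3,k=2: odd sum, acc = 12-2 = 10
p=3,k=3: even sum, acc = 10+9 = 19
p=3,k=4: odd sum, acc = 19-4 = 15
p=3,k=5: even sum, acc = 15+15 = 30
p=3,k=6: odd sum, acc = 30-6 = 24
p=4,k=2: even sum, acc = 24+8 = 32
p=4,k=3: odd sum, acc = 32-3 = 29
p=4,k=4: even sum, acc = 29+16 = 45
p=4,k=5: odd sum, acc = 45-5 = 40
p=4,k=6: even sum, acc = 40+24 = 64
p=5,k=2: odd sum, acc = 64-2 = 62
p=5,k=3: even sum, acc = 62+15 = 77
p=5,k=4: odd sum, acc = 77-4 = 73
p=5,k=5: even sum, acc = 73+25 = 98
p=5,k=6: odd sum, acc = 98-6 = 92

92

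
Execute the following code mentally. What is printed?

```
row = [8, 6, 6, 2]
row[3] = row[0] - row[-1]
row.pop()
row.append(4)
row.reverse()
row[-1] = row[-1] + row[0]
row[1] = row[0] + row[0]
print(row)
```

row[3] = row[0]-row[-1] = 8-2 = 6 → [8, 6, 6, 6]
pop() removes 6 → [8, 6, 6]
append 4 → [8, 6, 6, 4]
reverse → [4, 6, 6, 8]
row[-1] = row[-1]+row[0] = 8+4 = 12 → [4, 6, 6, 12]
row[1] = row[0]+row[0] = 4+4 = 8 → [4, 8, 6, 12]

[4, 8, 6, 12]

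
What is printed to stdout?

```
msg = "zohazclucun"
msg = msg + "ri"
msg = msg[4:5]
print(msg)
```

+ 'ri' → 'zohazclucunri'
slice [4:5] → 'z'

z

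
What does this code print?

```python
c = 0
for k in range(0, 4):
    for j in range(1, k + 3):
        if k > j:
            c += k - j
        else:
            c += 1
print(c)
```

15

k=0,j=1: not 0>1, c = 0+1 = 1
k=0,j=2: not 0>2, c = 1+1 = 2
k=1,j=1: not 1>1, c = 2+1 = 3
k=1,j=2: not 1>2, c = 3+1 = 4
k=1,j=3: not 1>3, c = 4+1 = 5
k=2,j=1: 2>1, c = 5+1 = 6
k=2,j=2: not 2>2, c = 6+1 = 7
k=2,j=3: not 2>3, c = 7+1 = 8
k=2,j=4: not 2>4, c = 8+1 = 9
k=3,j=1: 3>1, c = 9+2 = 11
k=3,j=2: 3>2, c = 11+1 = 12
k=3,j=3: not 3>3, c = 12+1 = 13
k=3,j=4: not 3>4, c = 13+1 = 14
k=3,j=5: not 3>5, c = 14+1 = 15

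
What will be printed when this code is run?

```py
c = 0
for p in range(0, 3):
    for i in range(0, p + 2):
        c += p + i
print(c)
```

21

p=0,i=0: c = 0+0 = 0
p=0,i=1: c = 0+1 = 1
p=1,i=0: c = 1+1 = 2
p=1,i=1: c = 2+2 = 4
p=1,i=2: c = 4+3 = 7
p=2,i=0: c = 7+2 = 9
p=2,i=1: c = 9+3 = 12
p=2,i=2: c = 12+4 = 16
p=2,i=3: c = 16+5 = 21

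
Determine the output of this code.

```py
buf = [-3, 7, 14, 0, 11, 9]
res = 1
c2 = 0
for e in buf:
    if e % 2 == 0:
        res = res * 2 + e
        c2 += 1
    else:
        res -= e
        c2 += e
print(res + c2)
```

22

e=-3: not even, res = 1-(-3) = 4; c2=-3
e=7: not even, res = 4-7 = -3; c2=4
e=14: even, res = (-3)*2+14 = 8; c2=5
e=0: even, res = 8*2+0 = 16; c2=6
e=11: not even, res = 16-11 = 5; c2=17
e=9: not even, res = 5-9 = -4; c2=26
res+c2 = (-4)+26 = 22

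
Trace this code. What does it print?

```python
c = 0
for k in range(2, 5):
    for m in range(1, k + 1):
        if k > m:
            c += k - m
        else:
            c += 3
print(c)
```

19

k=2,m=1: 2>1, c = 0+1 = 1
k=2,m=2: not 2>2, c = 1+3 = 4
k=3,m=1: 3>1, c = 4+2 = 6
k=3,m=2: 3>2, c = 6+1 = 7
k=3,m=3: not 3>3, c = 7+3 = 10
k=4,m=1: 4>1, c = 10+3 = 13
k=4,m=2: 4>2, c = 13+2 = 15
k=4,m=3: 4>3, c = 15+1 = 16
k=4,m=4: not 4>4, c = 16+3 = 19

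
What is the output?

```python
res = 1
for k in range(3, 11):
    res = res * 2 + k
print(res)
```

1268

k=3: res = 1*2+3 = 5
k=4: res = 5*2+4 = 14
k=5: res = 14*2+5 = 33
k=6: res = 33*2+6 = 72
k=7: res = 72*2+7 = 151
k=8: res = 151*2+8 = 310
k=9: res = 310*2+9 = 629
k=10: res = 629*2+10 = 1268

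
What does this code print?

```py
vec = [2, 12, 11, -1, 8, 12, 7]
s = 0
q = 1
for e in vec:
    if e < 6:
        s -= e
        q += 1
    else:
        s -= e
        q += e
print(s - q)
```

e=2: <6, s = 0-2 = -2; q=2
e=12: not <6, s = (-2)-12 = -14; q=14
e=11: not <6, s = (-14)-11 = -25; q=25
e=-1: <6, s = (-25)-(-1) = -24; q=26
e=8: not <6, s = (-24)-8 = -32; q=34
e=12: not <6, s = (-32)-12 = -44; q=46
e=7: not <6, s = (-44)-7 = -51; q=53
s-q = (-51)-53 = -104

-104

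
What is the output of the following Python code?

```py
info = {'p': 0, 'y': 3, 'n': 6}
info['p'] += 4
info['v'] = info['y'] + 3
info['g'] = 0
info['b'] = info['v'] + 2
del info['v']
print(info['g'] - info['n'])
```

info['p'] = 0+4 = 4 → {'p': 4, 'y': 3, 'n': 6}
info['v'] = info['y']+3 = 6 → {'p': 4, 'y': 3, 'n': 6, 'v': 6}
info['g'] = 0 → {'p': 4, 'y': 3, 'n': 6, 'v': 6, 'g': 0}
info['b'] = info['v']+2 = 8 → {'p': 4, 'y': 3, 'n': 6, 'v': 6, 'g': 0, 'b': 8}
del 'v' → {'p': 4, 'y': 3, 'n': 6, 'g': 0, 'b': 8}
info['g']-info['n'] = 0-6 = -6

-6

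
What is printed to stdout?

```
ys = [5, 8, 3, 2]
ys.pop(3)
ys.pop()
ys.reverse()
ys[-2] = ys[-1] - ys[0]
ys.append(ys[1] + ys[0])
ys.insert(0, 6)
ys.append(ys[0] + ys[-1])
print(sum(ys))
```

18

pop(3) removes 2 → [5, 8, 3]
pop() removes 3 → [5, 8]
reverse → [8, 5]
ys[-2] = ys[-1]-ys[0] = 5-8 = -3 → [-3, 5]
append ys[1]+ys[0] = 5+(-3) = 2 → [-3, 5, 2]
insert 6 at 0 → [6, -3, 5, 2]
append ys[0]+ys[-1] = 6+2 = 8 → [6, -3, 5, 2, 8]
sum = 18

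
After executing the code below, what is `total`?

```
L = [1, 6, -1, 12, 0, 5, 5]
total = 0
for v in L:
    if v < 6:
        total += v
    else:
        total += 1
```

v=1: <6, total = 0+1 = 1
v=6: not <6, total = 1+1 = 2
v=-1: <6, total = 2+(-1) = 1
v=12: not <6, total = 1+1 = 2
v=0: <6, total = 2+0 = 2
v=5: <6, total = 2+5 = 7
v=5: <6, total = 7+5 = 12

12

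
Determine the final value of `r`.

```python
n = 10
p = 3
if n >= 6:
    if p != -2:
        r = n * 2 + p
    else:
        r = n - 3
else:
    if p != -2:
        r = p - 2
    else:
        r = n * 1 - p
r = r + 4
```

n=10, p=3
n >= 6 is True; p != -2 is True
→ r = n * 2 + p = 23
r = 23+4 = 27

27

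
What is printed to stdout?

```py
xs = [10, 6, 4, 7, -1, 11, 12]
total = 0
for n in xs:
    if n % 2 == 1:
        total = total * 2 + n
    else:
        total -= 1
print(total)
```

n=10: not odd, total = 0-1 = -1
n=6: not odd, total = (-1)-1 = -2
n=4: not odd, total = (-2)-1 = -3
n=7: odd, total = (-3)*2+7 = 1
n=-1: odd, total = 1*2+(-1) = 1
n=11: odd, total = 1*2+11 = 13
n=12: not odd, total = 13-1 = 12

12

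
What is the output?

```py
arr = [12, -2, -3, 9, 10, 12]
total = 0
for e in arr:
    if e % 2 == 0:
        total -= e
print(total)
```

e=12: even, total = 0-12 = -12
e=-2: even, total = (-12)-(-2) = -10
e=-3: not even
e=9: not even
e=10: even, total = (-10)-10 = -20
e=12: even, total = (-20)-12 = -32

-32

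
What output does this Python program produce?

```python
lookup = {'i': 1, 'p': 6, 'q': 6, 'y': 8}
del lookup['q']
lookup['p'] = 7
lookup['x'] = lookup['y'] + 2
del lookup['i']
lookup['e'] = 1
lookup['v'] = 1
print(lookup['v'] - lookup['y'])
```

-7

del 'q' → {'i': 1, 'p': 6, 'y': 8}
lookup['p'] = 7 → {'i': 1, 'p': 7, 'y': 8}
lookup['x'] = lookup['y']+2 = 10 → {'i': 1, 'p': 7, 'y': 8, 'x': 10}
del 'i' → {'p': 7, 'y': 8, 'x': 10}
lookup['e'] = 1 → {'p': 7, 'y': 8, 'x': 10, 'e': 1}
lookup['v'] = 1 → {'p': 7, 'y': 8, 'x': 10, 'e': 1, 'v': 1}
lookup['v']-lookup['y'] = 1-8 = -7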